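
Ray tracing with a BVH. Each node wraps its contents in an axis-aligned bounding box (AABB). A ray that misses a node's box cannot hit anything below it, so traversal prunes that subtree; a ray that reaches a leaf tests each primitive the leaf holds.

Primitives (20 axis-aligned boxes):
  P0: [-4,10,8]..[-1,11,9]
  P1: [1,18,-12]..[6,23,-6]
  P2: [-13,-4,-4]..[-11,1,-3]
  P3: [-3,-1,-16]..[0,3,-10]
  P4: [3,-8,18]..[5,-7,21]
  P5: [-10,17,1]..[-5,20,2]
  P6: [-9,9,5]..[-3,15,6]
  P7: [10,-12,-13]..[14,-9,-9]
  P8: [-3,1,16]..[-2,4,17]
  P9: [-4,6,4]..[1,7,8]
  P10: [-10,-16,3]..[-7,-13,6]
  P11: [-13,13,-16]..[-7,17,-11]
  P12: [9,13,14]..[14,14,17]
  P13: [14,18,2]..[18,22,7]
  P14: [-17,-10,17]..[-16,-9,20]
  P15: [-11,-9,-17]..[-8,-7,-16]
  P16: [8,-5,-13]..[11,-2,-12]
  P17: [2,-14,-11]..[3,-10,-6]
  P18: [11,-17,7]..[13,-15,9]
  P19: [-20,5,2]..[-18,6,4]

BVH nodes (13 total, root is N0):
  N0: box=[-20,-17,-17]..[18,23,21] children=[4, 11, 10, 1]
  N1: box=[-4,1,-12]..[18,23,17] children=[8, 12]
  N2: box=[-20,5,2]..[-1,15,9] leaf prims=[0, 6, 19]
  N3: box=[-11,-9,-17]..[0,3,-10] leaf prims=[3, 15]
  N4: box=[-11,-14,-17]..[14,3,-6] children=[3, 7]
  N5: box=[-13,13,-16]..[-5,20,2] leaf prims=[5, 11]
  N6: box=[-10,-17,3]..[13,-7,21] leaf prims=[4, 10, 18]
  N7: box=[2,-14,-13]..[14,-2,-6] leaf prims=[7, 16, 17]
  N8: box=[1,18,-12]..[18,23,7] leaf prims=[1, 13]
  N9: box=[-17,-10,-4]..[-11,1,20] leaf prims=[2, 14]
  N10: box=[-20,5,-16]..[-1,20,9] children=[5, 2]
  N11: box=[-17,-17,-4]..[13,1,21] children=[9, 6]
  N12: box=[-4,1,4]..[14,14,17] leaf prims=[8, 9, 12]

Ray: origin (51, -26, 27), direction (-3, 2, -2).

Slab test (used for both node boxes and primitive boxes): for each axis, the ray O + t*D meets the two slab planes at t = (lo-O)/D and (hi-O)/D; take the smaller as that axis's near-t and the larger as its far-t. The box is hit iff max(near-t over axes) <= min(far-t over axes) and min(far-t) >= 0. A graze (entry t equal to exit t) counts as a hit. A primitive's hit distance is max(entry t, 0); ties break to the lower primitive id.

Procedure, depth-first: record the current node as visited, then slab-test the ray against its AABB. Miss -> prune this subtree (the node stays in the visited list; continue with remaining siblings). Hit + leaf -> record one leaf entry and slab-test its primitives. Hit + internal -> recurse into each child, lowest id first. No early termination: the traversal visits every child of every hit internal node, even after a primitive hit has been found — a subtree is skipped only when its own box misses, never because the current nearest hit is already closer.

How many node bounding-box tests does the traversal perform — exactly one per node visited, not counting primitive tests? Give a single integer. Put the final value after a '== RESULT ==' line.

Walk:
N0 x:[11,71/3] y:[9/2,49/2] z:[3,22] -> hit [11,22], descend [1, 4, 10, 11]
  N1 x:[11,55/3] y:[27/2,49/2] z:[5,39/2] -> hit [27/2,55/3], descend [8, 12]
    N8 x:[11,50/3] y:[22,49/2] z:[10,39/2] -> miss, prune
    N12 x:[37/3,55/3] y:[27/2,20] z:[5,23/2] -> miss, prune
  N4 x:[37/3,62/3] y:[6,29/2] z:[33/2,22] -> miss, prune
  N10 x:[52/3,71/3] y:[31/2,23] z:[9,43/2] -> hit [52/3,43/2], descend [2, 5]
    N2 x:[52/3,71/3] y:[31/2,41/2] z:[9,25/2] -> miss, prune
    N5 x:[56/3,64/3] y:[39/2,23] z:[25/2,43/2] -> hit [39/2,64/3] leaf, test {P5(miss), P11@t=39/2}
  N11 x:[38/3,68/3] y:[9/2,27/2] z:[3,31/2] -> hit [38/3,27/2], descend [6, 9]
    N6 x:[38/3,61/3] y:[9/2,19/2] z:[3,12] -> miss, prune
    N9 x:[62/3,68/3] y:[8,27/2] z:[7/2,31/2] -> miss, prune

11 AABB tests over nodes [0, 1, 8, 12, 4, 10, 2, 5, 11, 6, 9]; 1 leaf entered; closest P11.

== RESULT ==
11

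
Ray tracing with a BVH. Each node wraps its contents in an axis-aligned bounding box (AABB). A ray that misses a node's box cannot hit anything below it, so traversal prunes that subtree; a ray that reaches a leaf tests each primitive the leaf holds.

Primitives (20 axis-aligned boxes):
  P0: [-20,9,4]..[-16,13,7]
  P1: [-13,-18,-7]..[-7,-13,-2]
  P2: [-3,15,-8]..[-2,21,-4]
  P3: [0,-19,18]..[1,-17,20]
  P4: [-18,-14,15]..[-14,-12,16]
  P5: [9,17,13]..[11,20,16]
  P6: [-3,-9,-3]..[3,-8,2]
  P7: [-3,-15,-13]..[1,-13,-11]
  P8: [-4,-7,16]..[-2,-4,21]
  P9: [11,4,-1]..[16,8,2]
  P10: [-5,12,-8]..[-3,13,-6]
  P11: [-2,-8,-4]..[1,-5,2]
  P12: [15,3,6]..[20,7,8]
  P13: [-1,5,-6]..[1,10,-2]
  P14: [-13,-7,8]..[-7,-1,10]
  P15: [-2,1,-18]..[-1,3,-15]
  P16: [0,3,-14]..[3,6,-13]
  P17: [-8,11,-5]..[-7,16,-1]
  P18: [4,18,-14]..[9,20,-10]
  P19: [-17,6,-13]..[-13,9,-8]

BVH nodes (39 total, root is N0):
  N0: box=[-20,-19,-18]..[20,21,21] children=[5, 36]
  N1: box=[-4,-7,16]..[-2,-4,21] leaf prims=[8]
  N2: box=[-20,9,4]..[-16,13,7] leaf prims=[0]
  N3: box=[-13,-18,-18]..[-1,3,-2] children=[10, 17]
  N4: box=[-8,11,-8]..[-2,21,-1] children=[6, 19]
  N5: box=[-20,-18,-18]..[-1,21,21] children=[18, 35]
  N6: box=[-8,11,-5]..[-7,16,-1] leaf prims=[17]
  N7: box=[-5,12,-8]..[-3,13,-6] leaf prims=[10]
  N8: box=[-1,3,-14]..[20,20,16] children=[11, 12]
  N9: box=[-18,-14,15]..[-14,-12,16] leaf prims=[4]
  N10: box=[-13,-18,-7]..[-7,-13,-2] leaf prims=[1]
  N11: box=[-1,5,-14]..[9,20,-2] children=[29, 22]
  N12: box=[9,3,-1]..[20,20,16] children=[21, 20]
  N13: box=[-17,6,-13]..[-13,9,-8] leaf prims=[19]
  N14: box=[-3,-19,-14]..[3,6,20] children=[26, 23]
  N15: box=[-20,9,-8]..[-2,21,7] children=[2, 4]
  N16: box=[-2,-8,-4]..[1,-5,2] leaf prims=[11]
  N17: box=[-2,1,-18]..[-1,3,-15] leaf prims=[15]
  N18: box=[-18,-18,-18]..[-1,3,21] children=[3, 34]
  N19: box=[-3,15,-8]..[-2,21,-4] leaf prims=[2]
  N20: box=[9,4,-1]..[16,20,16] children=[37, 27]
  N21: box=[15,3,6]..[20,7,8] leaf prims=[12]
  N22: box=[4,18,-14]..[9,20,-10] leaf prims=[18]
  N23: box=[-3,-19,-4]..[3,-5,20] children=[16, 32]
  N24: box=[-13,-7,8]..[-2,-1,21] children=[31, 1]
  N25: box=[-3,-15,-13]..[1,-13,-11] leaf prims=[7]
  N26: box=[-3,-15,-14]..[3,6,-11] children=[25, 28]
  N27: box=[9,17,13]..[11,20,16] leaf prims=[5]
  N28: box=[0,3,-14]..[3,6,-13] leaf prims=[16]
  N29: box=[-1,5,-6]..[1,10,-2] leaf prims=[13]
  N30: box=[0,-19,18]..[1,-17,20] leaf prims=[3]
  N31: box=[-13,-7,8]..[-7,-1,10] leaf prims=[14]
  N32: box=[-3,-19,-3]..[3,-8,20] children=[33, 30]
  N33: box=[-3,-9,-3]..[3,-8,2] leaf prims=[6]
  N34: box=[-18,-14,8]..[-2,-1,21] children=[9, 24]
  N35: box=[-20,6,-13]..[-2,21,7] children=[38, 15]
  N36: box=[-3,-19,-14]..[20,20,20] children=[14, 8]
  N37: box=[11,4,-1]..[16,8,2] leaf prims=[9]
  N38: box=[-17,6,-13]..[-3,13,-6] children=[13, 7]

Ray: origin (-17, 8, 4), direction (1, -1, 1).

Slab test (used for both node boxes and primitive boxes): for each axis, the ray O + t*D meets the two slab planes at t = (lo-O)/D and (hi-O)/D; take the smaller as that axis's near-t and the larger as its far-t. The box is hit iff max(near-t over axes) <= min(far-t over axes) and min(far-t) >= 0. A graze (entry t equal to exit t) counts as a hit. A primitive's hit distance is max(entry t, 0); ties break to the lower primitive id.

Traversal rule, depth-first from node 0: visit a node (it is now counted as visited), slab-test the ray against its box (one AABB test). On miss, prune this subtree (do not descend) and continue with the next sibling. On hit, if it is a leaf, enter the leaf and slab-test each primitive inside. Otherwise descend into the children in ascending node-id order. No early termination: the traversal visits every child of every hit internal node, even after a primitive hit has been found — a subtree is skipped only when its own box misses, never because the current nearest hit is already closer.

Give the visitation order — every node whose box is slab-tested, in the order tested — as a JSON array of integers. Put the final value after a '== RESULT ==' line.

Trace the traversal:
N0 x:[-3,37] y:[-13,27] z:[-22,17] -> hit [-3,17], descend [5, 36]
  N5 x:[-3,16] y:[-13,26] z:[-22,17] -> hit [-3,16], descend [18, 35]
    N18 x:[-1,16] y:[5,26] z:[-22,17] -> hit [5,16], descend [3, 34]
      N3 x:[4,16] y:[5,26] z:[-22,-6] -> miss, prune
      N34 x:[-1,15] y:[9,22] z:[4,17] -> hit [9,15], descend [9, 24]
        N9 x:[-1,3] y:[20,22] z:[11,12] -> miss, prune
        N24 x:[4,15] y:[9,15] z:[4,17] -> hit [9,15], descend [1, 31]
          N1 x:[13,15] y:[12,15] z:[12,17] -> hit [13,15] leaf, test {P8@t=13}
          N31 x:[4,10] y:[9,15] z:[4,6] -> miss, prune
    N35 x:[-3,15] y:[-13,2] z:[-17,3] -> hit [-3,2], descend [15, 38]
      N15 x:[-3,15] y:[-13,-1] z:[-12,3] -> miss, prune
      N38 x:[0,14] y:[-5,2] z:[-17,-10] -> miss, prune
  N36 x:[14,37] y:[-12,27] z:[-18,16] -> hit [14,16], descend [8, 14]
    N8 x:[16,37] y:[-12,5] z:[-18,12] -> miss, prune
    N14 x:[14,20] y:[2,27] z:[-18,16] -> hit [14,16], descend [23, 26]
      N23 x:[14,20] y:[13,27] z:[-8,16] -> hit [14,16], descend [16, 32]
        N16 x:[15,18] y:[13,16] z:[-8,-2] -> miss, prune
        N32 x:[14,20] y:[16,27] z:[-7,16] -> hit [16,16], descend [30, 33]
          N30 x:[17,18] y:[25,27] z:[14,16] -> miss, prune
          N33 x:[14,20] y:[16,17] z:[-7,-2] -> miss, prune
      N26 x:[14,20] y:[2,23] z:[-18,-15] -> miss, prune

21 AABB tests over nodes [0, 5, 18, 3, 34, 9, 24, 1, 31, 35, 15, 38, 36, 8, 14, 23, 16, 32, 30, 33, 26]; 1 leaf entered; closest P8.

== RESULT ==
[0, 5, 18, 3, 34, 9, 24, 1, 31, 35, 15, 38, 36, 8, 14, 23, 16, 32, 30, 33, 26]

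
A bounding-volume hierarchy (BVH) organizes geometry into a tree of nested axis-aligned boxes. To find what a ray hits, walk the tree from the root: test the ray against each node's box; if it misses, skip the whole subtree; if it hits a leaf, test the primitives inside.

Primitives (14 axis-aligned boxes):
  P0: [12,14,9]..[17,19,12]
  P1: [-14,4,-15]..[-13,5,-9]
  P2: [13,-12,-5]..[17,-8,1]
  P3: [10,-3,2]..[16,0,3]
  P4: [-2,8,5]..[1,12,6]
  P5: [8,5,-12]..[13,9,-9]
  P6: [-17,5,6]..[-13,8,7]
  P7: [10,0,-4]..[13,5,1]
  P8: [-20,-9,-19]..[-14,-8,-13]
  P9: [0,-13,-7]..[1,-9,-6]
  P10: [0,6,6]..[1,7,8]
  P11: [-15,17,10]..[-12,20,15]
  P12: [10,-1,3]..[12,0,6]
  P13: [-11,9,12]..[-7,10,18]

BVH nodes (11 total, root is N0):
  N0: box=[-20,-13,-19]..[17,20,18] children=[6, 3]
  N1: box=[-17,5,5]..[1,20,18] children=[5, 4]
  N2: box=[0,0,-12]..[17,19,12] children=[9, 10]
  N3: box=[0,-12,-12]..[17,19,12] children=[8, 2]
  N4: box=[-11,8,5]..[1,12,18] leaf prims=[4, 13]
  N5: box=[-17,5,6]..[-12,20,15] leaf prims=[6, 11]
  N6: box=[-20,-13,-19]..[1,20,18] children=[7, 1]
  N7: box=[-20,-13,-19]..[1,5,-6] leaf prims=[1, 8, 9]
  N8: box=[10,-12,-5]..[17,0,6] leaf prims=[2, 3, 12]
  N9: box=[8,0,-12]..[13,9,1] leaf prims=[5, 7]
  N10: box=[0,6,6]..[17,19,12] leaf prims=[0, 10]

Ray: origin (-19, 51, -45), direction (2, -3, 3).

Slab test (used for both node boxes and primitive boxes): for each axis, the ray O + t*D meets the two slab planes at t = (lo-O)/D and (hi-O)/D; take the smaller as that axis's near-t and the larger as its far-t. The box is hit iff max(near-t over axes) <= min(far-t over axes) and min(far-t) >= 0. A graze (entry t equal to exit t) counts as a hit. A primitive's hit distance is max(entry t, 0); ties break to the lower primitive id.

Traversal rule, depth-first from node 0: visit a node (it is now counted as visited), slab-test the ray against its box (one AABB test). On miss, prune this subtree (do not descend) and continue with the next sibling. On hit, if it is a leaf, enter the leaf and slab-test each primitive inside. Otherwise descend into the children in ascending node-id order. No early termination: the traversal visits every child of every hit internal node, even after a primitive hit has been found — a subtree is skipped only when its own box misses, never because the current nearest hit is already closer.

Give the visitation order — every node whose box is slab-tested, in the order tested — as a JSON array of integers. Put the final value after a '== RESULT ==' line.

Trace the traversal:
N0 x:[-1/2,18] y:[31/3,64/3] z:[26/3,21] -> hit [31/3,18], descend [3, 6]
  N3 x:[19/2,18] y:[32/3,21] z:[11,19] -> hit [11,18], descend [2, 8]
    N2 x:[19/2,18] y:[32/3,17] z:[11,19] -> hit [11,17], descend [9, 10]
      N9 x:[27/2,16] y:[14,17] z:[11,46/3] -> hit [14,46/3] leaf, test {P5(miss), P7@t=46/3}
      N10 x:[19/2,18] y:[32/3,15] z:[17,19] -> miss, prune
    N8 x:[29/2,18] y:[17,21] z:[40/3,17] -> hit [17,17] leaf, test {P2(miss), P3(miss), P12(miss)}
  N6 x:[-1/2,10] y:[31/3,64/3] z:[26/3,21] -> miss, prune

Visited [0, 3, 2, 9, 10, 8, 6]. Tests: 7 box, 2 leaf. Nearest: P7.

== RESULT ==
[0, 3, 2, 9, 10, 8, 6]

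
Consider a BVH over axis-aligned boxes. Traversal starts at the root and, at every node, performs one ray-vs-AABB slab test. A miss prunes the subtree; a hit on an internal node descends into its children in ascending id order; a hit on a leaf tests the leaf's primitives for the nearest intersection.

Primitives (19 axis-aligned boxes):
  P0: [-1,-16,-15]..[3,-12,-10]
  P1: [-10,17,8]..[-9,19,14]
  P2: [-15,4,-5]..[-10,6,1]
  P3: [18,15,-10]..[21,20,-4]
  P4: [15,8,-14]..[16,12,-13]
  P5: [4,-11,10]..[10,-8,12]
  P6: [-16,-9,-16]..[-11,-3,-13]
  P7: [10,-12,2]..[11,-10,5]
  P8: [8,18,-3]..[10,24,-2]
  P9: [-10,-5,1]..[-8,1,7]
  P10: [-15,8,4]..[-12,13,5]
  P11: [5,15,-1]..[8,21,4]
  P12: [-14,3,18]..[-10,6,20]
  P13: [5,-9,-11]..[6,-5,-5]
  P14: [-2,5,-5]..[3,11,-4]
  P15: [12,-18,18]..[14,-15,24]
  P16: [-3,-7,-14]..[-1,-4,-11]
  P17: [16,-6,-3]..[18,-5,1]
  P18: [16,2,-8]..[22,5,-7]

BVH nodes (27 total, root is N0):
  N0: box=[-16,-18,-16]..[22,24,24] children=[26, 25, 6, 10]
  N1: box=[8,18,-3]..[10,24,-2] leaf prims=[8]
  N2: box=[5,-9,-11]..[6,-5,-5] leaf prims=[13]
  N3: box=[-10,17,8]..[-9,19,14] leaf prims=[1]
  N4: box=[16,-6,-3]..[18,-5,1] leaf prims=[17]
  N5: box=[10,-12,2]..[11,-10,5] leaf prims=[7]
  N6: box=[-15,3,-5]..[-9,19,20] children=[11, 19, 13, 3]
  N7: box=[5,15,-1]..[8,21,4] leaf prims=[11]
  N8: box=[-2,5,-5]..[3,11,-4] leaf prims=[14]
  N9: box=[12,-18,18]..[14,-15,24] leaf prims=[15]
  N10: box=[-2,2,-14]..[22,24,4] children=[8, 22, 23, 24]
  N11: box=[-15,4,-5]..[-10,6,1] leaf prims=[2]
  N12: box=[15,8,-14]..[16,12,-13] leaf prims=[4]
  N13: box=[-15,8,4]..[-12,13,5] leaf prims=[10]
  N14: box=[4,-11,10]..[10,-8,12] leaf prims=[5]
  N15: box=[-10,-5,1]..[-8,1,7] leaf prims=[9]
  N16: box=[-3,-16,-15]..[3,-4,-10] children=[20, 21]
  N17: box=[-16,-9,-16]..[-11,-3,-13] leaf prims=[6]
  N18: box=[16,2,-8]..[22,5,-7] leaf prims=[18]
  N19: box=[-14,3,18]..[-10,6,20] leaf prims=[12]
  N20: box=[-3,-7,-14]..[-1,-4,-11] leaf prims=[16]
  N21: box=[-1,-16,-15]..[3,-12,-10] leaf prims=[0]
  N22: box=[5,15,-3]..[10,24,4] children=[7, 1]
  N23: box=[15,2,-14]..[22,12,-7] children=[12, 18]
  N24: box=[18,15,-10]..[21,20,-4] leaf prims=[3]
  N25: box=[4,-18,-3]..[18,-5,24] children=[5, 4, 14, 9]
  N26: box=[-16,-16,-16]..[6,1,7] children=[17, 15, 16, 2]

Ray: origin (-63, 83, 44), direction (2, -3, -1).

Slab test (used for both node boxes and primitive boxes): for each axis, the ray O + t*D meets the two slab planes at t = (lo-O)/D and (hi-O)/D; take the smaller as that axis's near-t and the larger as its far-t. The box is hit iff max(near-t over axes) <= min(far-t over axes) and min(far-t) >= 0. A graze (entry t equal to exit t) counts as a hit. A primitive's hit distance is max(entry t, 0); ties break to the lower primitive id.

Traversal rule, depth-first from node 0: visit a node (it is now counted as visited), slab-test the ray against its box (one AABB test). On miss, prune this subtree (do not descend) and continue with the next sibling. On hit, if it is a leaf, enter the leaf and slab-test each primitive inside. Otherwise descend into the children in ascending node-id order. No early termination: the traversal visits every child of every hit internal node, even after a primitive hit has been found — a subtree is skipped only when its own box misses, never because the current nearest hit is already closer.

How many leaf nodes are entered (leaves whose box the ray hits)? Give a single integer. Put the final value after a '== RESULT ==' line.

Walk:
N0 x:[47/2,85/2] y:[59/3,101/3] z:[20,60] -> hit [47/2,101/3], descend [6, 10, 25, 26]
  N6 x:[24,27] y:[64/3,80/3] z:[24,49] -> hit [24,80/3], descend [3, 11, 13, 19]
    N3 x:[53/2,27] y:[64/3,22] z:[30,36] -> miss, prune
    N11 x:[24,53/2] y:[77/3,79/3] z:[43,49] -> miss, prune
    N13 x:[24,51/2] y:[70/3,25] z:[39,40] -> miss, prune
    N19 x:[49/2,53/2] y:[77/3,80/3] z:[24,26] -> hit [77/3,26] leaf, test {P12@t=77/3}
  N10 x:[61/2,85/2] y:[59/3,27] z:[40,58] -> miss, prune
  N25 x:[67/2,81/2] y:[88/3,101/3] z:[20,47] -> hit [67/2,101/3], descend [4, 5, 9, 14]
    N4 x:[79/2,81/2] y:[88/3,89/3] z:[43,47] -> miss, prune
    N5 x:[73/2,37] y:[31,95/3] z:[39,42] -> miss, prune
    N9 x:[75/2,77/2] y:[98/3,101/3] z:[20,26] -> miss, prune
    N14 x:[67/2,73/2] y:[91/3,94/3] z:[32,34] -> miss, prune
  N26 x:[47/2,69/2] y:[82/3,33] z:[37,60] -> miss, prune

Summary -> nodes [0, 6, 3, 11, 13, 19, 10, 25, 4, 5, 9, 14, 26]; box-tests=13; leaf-entries=1; first=P12

== RESULT ==
1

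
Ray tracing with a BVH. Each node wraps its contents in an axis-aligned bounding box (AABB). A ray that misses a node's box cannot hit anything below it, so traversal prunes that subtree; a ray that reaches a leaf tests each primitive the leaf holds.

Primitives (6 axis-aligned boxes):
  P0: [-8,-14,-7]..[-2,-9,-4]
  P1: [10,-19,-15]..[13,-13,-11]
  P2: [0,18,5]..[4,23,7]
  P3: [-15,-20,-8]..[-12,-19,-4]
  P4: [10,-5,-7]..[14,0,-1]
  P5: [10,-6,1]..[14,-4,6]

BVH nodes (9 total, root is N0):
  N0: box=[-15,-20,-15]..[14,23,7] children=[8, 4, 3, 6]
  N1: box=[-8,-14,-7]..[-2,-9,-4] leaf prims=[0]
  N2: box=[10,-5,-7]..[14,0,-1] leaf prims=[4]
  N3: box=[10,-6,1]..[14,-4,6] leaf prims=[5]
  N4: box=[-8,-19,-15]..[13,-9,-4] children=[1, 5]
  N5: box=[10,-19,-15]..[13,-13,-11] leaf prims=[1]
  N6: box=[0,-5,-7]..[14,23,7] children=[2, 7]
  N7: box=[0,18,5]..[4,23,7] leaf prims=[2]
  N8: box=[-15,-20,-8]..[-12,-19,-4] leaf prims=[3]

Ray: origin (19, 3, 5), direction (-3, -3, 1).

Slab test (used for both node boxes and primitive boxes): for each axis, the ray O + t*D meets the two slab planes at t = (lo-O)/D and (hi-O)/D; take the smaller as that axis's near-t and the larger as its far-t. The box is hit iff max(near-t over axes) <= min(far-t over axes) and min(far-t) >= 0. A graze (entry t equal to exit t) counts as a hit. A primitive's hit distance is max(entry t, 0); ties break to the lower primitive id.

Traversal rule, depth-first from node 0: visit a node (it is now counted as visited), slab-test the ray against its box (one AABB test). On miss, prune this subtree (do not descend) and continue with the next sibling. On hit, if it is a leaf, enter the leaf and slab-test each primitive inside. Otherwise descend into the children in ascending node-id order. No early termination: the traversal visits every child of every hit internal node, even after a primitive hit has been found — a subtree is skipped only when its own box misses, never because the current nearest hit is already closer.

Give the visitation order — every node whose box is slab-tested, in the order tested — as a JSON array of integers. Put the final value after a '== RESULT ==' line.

Walk:
N0 x:[5/3,34/3] y:[-20/3,23/3] z:[-20,2] -> hit [5/3,2], descend [3, 4, 6, 8]
  N3 x:[5/3,3] y:[7/3,3] z:[-4,1] -> miss, prune
  N4 x:[2,9] y:[4,22/3] z:[-20,-9] -> miss, prune
  N6 x:[5/3,19/3] y:[-20/3,8/3] z:[-12,2] -> hit [5/3,2], descend [2, 7]
    N2 x:[5/3,3] y:[1,8/3] z:[-12,-6] -> miss, prune
    N7 x:[5,19/3] y:[-20/3,-5] z:[0,2] -> miss, prune
  N8 x:[31/3,34/3] y:[22/3,23/3] z:[-13,-9] -> miss, prune

Summary -> nodes [0, 3, 4, 6, 2, 7, 8]; box-tests=7; leaf-entries=0; first=miss

== RESULT ==
[0, 3, 4, 6, 2, 7, 8]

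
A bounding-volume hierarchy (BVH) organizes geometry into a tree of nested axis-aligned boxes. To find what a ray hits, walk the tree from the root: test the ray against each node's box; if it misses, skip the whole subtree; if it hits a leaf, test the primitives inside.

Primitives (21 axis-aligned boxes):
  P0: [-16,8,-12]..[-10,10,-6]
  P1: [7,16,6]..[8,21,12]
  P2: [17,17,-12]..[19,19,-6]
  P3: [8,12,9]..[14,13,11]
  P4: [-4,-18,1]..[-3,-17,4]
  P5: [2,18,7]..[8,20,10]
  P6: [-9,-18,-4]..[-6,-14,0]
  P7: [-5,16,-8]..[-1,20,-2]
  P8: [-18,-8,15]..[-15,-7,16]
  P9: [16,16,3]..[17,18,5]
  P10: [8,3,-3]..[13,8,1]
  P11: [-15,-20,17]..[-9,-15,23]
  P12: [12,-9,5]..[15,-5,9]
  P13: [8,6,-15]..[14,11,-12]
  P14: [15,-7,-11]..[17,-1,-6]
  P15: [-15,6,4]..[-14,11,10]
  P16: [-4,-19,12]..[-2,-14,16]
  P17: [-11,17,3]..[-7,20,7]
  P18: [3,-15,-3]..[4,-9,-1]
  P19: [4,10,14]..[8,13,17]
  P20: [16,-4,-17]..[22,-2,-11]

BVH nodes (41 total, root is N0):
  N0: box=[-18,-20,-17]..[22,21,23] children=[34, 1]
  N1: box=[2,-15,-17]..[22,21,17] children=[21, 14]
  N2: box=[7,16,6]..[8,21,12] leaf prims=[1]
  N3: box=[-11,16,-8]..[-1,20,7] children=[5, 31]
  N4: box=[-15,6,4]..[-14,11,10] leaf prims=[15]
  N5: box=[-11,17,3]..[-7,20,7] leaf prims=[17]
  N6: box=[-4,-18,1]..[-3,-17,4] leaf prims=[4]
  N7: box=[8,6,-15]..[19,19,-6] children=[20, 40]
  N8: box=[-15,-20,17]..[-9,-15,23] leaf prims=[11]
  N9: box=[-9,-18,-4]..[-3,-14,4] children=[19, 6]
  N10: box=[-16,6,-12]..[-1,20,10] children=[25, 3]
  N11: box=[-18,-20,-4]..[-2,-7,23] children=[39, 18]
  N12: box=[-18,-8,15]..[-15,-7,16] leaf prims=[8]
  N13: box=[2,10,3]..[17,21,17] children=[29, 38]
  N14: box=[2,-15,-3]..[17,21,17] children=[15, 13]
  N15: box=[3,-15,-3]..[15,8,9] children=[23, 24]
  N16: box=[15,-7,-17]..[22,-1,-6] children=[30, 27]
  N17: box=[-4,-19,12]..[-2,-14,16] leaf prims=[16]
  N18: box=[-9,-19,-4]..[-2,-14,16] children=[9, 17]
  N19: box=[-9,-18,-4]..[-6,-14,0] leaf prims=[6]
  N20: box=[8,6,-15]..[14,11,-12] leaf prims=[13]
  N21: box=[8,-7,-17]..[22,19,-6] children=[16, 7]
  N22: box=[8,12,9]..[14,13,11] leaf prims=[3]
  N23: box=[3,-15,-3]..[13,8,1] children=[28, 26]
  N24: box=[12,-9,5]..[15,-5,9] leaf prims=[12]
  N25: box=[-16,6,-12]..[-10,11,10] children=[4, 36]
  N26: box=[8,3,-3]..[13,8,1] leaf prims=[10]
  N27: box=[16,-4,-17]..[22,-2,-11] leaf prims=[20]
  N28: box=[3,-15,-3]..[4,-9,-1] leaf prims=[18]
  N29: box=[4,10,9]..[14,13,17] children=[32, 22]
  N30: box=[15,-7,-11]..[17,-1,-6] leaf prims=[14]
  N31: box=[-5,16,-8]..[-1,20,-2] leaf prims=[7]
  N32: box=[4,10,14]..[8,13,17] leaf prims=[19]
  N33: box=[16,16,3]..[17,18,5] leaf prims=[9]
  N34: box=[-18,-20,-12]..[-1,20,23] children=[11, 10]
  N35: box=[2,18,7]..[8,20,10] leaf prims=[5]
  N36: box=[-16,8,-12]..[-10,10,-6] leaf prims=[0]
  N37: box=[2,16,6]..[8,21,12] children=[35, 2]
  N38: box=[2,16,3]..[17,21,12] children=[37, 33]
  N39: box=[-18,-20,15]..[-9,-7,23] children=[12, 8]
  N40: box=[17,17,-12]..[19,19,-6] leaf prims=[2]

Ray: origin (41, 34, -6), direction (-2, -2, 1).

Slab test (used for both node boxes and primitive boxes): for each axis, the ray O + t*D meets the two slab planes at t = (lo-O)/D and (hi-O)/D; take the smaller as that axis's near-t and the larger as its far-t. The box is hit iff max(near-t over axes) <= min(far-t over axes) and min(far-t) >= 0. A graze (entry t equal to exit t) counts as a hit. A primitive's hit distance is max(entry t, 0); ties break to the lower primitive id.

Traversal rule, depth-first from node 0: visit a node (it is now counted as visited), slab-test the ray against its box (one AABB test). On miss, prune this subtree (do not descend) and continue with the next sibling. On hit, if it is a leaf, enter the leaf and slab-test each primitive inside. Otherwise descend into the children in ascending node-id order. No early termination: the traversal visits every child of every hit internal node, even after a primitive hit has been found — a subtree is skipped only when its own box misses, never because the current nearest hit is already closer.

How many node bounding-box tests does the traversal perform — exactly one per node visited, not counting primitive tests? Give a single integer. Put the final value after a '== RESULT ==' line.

Trace the traversal:
N0 x:[19/2,59/2] y:[13/2,27] z:[-11,29] -> hit [19/2,27], descend [1, 34]
  N1 x:[19/2,39/2] y:[13/2,49/2] z:[-11,23] -> hit [19/2,39/2], descend [14, 21]
    N14 x:[12,39/2] y:[13/2,49/2] z:[3,23] -> hit [12,39/2], descend [13, 15]
      N13 x:[12,39/2] y:[13/2,12] z:[9,23] -> hit [12,12], descend [29, 38]
        N29 x:[27/2,37/2] y:[21/2,12] z:[15,23] -> miss, prune
        N38 x:[12,39/2] y:[13/2,9] z:[9,18] -> miss, prune
      N15 x:[13,19] y:[13,49/2] z:[3,15] -> hit [13,15], descend [23, 24]
        N23 x:[14,19] y:[13,49/2] z:[3,7] -> miss, prune
        N24 x:[13,29/2] y:[39/2,43/2] z:[11,15] -> miss, prune
    N21 x:[19/2,33/2] y:[15/2,41/2] z:[-11,0] -> miss, prune
  N34 x:[21,59/2] y:[7,27] z:[-6,29] -> hit [21,27], descend [10, 11]
    N10 x:[21,57/2] y:[7,14] z:[-6,16] -> miss, prune
    N11 x:[43/2,59/2] y:[41/2,27] z:[2,29] -> hit [43/2,27], descend [18, 39]
      N18 x:[43/2,25] y:[24,53/2] z:[2,22] -> miss, prune
      N39 x:[25,59/2] y:[41/2,27] z:[21,29] -> hit [25,27], descend [8, 12]
        N8 x:[25,28] y:[49/2,27] z:[23,29] -> hit [25,27] leaf, test {P11@t=25}
        N12 x:[28,59/2] y:[41/2,21] z:[21,22] -> miss, prune

Summary -> nodes [0, 1, 14, 13, 29, 38, 15, 23, 24, 21, 34, 10, 11, 18, 39, 8, 12]; box-tests=17; leaf-entries=1; first=P11

== RESULT ==
17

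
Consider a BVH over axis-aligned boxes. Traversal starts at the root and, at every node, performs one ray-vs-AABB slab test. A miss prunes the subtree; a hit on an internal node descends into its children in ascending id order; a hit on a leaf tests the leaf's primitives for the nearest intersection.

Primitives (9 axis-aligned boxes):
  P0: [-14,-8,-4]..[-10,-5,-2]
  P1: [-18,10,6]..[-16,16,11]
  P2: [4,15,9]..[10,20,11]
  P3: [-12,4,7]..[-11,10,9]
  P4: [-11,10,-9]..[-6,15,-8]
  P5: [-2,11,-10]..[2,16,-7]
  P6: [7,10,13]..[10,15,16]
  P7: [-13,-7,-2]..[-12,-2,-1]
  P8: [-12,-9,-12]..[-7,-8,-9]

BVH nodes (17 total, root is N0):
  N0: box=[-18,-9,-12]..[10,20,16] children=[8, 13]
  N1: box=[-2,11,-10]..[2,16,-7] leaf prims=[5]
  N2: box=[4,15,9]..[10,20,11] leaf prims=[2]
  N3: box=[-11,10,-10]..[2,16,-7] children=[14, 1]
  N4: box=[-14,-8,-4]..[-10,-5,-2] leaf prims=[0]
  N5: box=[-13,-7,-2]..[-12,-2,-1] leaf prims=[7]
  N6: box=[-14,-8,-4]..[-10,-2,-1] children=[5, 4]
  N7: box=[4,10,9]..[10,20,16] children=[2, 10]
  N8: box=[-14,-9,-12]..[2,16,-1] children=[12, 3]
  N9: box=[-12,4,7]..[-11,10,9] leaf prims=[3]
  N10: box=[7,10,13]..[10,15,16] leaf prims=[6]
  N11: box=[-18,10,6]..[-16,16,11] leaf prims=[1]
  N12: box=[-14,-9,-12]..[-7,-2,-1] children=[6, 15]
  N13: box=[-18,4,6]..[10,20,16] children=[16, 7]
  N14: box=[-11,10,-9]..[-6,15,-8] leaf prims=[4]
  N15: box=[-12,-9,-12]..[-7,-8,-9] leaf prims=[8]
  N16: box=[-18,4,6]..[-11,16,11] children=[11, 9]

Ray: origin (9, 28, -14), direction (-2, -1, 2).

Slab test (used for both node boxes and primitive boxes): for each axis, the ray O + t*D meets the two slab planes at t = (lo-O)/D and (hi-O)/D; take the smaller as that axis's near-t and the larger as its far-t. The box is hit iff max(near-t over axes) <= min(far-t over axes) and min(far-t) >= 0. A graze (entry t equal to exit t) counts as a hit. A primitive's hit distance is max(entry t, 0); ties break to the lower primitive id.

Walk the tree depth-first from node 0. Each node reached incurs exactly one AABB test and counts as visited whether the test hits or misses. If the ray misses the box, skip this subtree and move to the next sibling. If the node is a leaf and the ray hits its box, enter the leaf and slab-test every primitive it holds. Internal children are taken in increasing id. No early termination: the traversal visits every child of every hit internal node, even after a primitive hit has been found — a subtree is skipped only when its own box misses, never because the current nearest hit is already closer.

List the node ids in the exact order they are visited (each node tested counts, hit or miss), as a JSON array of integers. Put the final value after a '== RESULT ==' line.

Walk:
N0 x:[-1/2,27/2] y:[8,37] z:[1,15] -> hit [8,27/2], descend [8, 13]
  N8 x:[7/2,23/2] y:[12,37] z:[1,13/2] -> miss, prune
  N13 x:[-1/2,27/2] y:[8,24] z:[10,15] -> hit [10,27/2], descend [7, 16]
    N7 x:[-1/2,5/2] y:[8,18] z:[23/2,15] -> miss, prune
    N16 x:[10,27/2] y:[12,24] z:[10,25/2] -> hit [12,25/2], descend [9, 11]
      N9 x:[10,21/2] y:[18,24] z:[21/2,23/2] -> miss, prune
      N11 x:[25/2,27/2] y:[12,18] z:[10,25/2] -> hit [25/2,25/2] leaf, test {P1@t=25/2}

7 AABB tests over nodes [0, 8, 13, 7, 16, 9, 11]; 1 leaf entered; closest P1.

== RESULT ==
[0, 8, 13, 7, 16, 9, 11]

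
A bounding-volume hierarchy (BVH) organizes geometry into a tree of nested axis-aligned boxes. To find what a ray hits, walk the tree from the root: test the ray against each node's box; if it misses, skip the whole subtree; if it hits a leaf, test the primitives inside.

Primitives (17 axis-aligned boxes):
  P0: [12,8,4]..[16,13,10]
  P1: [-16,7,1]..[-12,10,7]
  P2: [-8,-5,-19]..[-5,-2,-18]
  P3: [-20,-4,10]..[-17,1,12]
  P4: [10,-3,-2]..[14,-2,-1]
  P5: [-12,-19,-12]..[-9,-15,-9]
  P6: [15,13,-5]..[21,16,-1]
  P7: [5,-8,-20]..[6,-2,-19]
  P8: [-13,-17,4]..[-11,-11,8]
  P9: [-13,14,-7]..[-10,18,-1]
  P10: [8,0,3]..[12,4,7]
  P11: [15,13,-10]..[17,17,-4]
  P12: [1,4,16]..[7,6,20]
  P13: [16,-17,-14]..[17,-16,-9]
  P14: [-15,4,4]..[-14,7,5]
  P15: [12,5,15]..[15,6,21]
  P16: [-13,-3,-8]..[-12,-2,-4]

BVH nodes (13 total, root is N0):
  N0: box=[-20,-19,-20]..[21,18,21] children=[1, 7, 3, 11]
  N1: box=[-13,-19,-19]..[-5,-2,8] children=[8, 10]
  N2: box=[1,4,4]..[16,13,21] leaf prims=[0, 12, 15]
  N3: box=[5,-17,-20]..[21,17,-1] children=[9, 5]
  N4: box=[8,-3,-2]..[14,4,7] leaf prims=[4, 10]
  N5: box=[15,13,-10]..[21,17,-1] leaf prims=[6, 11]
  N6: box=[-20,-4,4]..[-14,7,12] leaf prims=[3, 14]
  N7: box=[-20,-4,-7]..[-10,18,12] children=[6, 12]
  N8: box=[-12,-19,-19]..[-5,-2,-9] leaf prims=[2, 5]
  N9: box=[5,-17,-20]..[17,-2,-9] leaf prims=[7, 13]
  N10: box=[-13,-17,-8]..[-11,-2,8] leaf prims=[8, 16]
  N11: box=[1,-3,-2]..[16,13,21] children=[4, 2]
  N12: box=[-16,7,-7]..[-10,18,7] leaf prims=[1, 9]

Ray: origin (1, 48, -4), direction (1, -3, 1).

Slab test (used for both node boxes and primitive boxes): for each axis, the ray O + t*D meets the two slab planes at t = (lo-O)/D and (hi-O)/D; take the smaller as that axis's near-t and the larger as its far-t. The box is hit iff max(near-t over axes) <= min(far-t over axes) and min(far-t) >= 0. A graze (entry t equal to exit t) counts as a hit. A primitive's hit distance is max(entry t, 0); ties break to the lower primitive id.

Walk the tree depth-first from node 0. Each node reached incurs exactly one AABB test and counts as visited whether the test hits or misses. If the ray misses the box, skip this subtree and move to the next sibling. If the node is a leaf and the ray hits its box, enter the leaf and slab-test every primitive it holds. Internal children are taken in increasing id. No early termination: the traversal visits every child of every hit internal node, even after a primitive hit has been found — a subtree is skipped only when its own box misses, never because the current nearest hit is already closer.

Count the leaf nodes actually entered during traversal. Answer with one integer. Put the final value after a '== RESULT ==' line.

Trace the traversal:
N0 x:[-21,20] y:[10,67/3] z:[-16,25] -> hit [10,20], descend [1, 3, 7, 11]
  N1 x:[-14,-6] y:[50/3,67/3] z:[-15,12] -> miss, prune
  N3 x:[4,20] y:[31/3,65/3] z:[-16,3] -> miss, prune
  N7 x:[-21,-11] y:[10,52/3] z:[-3,16] -> miss, prune
  N11 x:[0,15] y:[35/3,17] z:[2,25] -> hit [35/3,15], descend [2, 4]
    N2 x:[0,15] y:[35/3,44/3] z:[8,25] -> hit [35/3,44/3] leaf, test {P0@t=35/3, P12(miss), P15(miss)}
    N4 x:[7,13] y:[44/3,17] z:[2,11] -> miss, prune

7 AABB tests over nodes [0, 1, 3, 7, 11, 2, 4]; 1 leaf entered; closest P0.

== RESULT ==
1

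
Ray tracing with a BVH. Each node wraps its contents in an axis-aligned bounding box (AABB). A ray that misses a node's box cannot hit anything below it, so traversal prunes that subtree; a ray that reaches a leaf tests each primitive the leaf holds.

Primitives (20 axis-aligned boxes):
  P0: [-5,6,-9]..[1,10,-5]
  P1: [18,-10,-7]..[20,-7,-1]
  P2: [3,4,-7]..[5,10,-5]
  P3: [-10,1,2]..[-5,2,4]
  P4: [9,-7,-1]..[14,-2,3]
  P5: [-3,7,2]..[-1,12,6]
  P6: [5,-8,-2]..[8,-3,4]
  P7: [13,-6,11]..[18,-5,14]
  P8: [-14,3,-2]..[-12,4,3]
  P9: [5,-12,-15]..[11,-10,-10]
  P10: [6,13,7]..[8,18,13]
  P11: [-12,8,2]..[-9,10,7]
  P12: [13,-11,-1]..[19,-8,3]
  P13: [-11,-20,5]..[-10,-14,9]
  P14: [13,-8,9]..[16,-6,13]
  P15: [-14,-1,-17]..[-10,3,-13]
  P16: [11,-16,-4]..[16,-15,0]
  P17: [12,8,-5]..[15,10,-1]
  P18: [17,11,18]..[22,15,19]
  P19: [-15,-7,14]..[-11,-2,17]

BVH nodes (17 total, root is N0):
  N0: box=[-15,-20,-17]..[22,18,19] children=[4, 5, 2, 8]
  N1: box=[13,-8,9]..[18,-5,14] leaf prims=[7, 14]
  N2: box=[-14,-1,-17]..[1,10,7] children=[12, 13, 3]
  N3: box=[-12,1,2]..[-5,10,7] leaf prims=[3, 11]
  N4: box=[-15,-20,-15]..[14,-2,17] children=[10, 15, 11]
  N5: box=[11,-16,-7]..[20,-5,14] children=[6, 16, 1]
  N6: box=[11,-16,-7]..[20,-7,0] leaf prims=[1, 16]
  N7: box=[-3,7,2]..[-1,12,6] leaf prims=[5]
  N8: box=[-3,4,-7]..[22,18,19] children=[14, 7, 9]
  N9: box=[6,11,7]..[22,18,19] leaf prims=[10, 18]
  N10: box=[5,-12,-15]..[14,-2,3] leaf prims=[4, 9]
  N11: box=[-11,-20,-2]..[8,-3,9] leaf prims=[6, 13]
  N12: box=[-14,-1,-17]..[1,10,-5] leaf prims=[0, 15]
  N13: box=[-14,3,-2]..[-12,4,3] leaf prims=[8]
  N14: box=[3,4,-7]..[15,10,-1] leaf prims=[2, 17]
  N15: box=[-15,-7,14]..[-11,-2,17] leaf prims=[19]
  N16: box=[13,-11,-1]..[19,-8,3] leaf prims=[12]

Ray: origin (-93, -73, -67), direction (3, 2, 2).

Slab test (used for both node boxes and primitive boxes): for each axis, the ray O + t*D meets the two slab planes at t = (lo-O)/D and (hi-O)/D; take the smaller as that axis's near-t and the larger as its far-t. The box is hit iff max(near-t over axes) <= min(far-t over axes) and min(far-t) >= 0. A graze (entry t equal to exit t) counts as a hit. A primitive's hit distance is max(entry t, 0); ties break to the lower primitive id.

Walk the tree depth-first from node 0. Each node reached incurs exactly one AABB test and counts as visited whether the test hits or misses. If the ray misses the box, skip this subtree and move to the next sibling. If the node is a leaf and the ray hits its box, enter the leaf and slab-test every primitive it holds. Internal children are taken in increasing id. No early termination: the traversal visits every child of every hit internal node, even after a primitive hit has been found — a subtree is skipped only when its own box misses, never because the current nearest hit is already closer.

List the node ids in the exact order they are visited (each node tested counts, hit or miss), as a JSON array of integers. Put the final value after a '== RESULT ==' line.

Traverse from the root:
N0 x:[26,115/3] y:[53/2,91/2] z:[25,43] -> hit [53/2,115/3], descend [2, 4, 5, 8]
  N2 x:[79/3,94/3] y:[36,83/2] z:[25,37] -> miss, prune
  N4 x:[26,107/3] y:[53/2,71/2] z:[26,42] -> hit [53/2,71/2], descend [10, 11, 15]
    N10 x:[98/3,107/3] y:[61/2,71/2] z:[26,35] -> hit [98/3,35] leaf, test {P4@t=34, P9(miss)}
    N11 x:[82/3,101/3] y:[53/2,35] z:[65/2,38] -> hit [65/2,101/3] leaf, test {P6@t=98/3, P13(miss)}
    N15 x:[26,82/3] y:[33,71/2] z:[81/2,42] -> miss, prune
  N5 x:[104/3,113/3] y:[57/2,34] z:[30,81/2] -> miss, prune
  N8 x:[30,115/3] y:[77/2,91/2] z:[30,43] -> miss, prune

order=[0, 2, 4, 10, 11, 15, 5, 8]  |boxes|=8  |leaves|=2  hit=P6

== RESULT ==
[0, 2, 4, 10, 11, 15, 5, 8]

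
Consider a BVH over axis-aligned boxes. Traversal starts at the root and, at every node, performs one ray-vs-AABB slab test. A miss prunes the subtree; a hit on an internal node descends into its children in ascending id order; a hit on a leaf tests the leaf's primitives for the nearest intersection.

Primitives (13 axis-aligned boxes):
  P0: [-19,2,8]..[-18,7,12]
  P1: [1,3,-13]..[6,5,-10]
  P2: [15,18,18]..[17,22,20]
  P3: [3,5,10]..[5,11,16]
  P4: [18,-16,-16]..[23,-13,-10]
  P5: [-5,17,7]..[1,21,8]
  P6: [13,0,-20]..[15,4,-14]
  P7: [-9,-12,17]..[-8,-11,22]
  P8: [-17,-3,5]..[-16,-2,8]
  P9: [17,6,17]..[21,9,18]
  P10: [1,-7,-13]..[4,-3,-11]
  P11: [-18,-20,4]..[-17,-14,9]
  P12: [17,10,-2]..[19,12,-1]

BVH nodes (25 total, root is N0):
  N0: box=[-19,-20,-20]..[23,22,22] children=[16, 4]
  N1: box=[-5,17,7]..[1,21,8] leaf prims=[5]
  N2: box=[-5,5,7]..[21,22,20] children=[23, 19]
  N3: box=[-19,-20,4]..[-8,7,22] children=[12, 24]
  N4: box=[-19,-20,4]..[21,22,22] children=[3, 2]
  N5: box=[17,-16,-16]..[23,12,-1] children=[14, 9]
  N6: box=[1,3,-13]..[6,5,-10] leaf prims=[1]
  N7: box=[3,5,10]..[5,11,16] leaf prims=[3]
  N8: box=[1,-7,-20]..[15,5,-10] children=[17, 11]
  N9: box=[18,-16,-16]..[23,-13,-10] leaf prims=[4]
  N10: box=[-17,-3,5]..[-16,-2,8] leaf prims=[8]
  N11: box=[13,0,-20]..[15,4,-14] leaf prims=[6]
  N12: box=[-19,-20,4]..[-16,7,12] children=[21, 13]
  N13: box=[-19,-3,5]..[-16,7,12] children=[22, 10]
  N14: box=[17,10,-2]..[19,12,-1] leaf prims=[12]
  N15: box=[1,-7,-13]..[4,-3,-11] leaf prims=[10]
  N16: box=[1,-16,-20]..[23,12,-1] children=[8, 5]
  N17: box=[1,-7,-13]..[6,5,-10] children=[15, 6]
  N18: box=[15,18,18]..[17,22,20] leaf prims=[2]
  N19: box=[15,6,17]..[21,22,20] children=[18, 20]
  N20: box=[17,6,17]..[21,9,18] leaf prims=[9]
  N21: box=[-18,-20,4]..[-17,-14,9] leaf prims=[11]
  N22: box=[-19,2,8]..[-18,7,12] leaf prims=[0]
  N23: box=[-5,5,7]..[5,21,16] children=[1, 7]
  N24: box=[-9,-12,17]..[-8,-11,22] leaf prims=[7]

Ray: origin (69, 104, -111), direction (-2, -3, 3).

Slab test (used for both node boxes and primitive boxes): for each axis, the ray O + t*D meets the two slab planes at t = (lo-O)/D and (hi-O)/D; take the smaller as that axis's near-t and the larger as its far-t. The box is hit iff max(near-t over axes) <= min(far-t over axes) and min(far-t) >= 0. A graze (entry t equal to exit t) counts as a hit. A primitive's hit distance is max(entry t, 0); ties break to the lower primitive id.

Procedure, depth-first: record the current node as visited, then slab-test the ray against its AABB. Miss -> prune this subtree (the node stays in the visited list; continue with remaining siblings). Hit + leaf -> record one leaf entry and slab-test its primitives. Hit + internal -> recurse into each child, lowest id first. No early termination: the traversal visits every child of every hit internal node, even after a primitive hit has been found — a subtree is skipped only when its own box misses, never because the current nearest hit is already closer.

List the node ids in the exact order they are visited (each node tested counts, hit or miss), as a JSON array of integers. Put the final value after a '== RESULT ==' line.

Walk:
N0 x:[23,44] y:[82/3,124/3] z:[91/3,133/3] -> hit [91/3,124/3], descend [4, 16]
  N4 x:[24,44] y:[82/3,124/3] z:[115/3,133/3] -> hit [115/3,124/3], descend [2, 3]
    N2 x:[24,37] y:[82/3,33] z:[118/3,131/3] -> miss, prune
    N3 x:[77/2,44] y:[97/3,124/3] z:[115/3,133/3] -> hit [77/2,124/3], descend [12, 24]
      N12 x:[85/2,44] y:[97/3,124/3] z:[115/3,41] -> miss, prune
      N24 x:[77/2,39] y:[115/3,116/3] z:[128/3,133/3] -> miss, prune
  N16 x:[23,34] y:[92/3,40] z:[91/3,110/3] -> hit [92/3,34], descend [5, 8]
    N5 x:[23,26] y:[92/3,40] z:[95/3,110/3] -> miss, prune
    N8 x:[27,34] y:[33,37] z:[91/3,101/3] -> hit [33,101/3], descend [11, 17]
      N11 x:[27,28] y:[100/3,104/3] z:[91/3,97/3] -> miss, prune
      N17 x:[63/2,34] y:[33,37] z:[98/3,101/3] -> hit [33,101/3], descend [6, 15]
        N6 x:[63/2,34] y:[33,101/3] z:[98/3,101/3] -> hit [33,101/3] leaf, test {P1@t=33}
        N15 x:[65/2,34] y:[107/3,37] z:[98/3,100/3] -> miss, prune

Visited [0, 4, 2, 3, 12, 24, 16, 5, 8, 11, 17, 6, 15]. Tests: 13 box, 1 leaf. Nearest: P1.

== RESULT ==
[0, 4, 2, 3, 12, 24, 16, 5, 8, 11, 17, 6, 15]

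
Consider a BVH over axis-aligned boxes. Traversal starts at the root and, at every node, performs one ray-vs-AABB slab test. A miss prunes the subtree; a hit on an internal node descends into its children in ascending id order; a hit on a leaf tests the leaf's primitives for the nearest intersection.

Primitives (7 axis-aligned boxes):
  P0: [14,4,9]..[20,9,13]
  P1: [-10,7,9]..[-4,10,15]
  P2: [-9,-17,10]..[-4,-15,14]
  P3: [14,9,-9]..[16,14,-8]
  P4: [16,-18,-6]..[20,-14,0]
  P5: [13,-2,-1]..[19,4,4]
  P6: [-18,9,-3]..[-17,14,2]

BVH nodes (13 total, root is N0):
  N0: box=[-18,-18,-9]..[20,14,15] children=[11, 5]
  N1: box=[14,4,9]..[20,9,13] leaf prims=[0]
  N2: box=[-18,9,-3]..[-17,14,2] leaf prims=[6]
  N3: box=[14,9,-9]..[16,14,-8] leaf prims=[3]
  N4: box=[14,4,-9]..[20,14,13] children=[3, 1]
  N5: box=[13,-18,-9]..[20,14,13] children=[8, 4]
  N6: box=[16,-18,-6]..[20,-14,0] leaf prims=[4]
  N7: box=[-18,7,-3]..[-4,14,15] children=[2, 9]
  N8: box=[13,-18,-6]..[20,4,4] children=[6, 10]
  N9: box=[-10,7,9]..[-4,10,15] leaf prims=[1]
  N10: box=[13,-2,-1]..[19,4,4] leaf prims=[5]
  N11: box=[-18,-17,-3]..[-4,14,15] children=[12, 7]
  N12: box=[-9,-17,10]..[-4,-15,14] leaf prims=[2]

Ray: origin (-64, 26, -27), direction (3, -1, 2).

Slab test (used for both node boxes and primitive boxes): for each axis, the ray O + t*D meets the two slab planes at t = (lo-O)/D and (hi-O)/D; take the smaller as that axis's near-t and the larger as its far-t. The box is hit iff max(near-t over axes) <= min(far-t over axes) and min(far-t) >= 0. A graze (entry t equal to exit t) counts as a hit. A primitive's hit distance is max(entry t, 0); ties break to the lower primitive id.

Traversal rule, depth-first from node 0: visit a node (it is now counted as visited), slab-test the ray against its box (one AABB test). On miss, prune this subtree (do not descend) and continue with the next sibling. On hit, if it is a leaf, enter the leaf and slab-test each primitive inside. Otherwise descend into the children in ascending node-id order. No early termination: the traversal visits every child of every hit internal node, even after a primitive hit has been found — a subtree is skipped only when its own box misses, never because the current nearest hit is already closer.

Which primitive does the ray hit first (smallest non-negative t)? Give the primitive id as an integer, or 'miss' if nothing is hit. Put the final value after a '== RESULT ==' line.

Trace the traversal:
N0 x:[46/3,28] y:[12,44] z:[9,21] -> hit [46/3,21], descend [5, 11]
  N5 x:[77/3,28] y:[12,44] z:[9,20] -> miss, prune
  N11 x:[46/3,20] y:[12,43] z:[12,21] -> hit [46/3,20], descend [7, 12]
    N7 x:[46/3,20] y:[12,19] z:[12,21] -> hit [46/3,19], descend [2, 9]
      N2 x:[46/3,47/3] y:[12,17] z:[12,29/2] -> miss, prune
      N9 x:[18,20] y:[16,19] z:[18,21] -> hit [18,19] leaf, test {P1@t=18}
    N12 x:[55/3,20] y:[41,43] z:[37/2,41/2] -> miss, prune

7 AABB tests over nodes [0, 5, 11, 7, 2, 9, 12]; 1 leaf entered; closest P1.

== RESULT ==
1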